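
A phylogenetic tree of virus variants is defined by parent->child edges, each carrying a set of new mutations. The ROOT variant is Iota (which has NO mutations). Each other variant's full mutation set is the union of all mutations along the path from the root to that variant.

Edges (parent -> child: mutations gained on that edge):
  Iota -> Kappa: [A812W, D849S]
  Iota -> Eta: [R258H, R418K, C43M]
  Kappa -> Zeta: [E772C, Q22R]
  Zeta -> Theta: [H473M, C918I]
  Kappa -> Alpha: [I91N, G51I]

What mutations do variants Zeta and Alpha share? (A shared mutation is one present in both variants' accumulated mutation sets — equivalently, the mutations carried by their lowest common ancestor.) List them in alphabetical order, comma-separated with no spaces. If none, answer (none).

Accumulating mutations along path to Zeta:
  At Iota: gained [] -> total []
  At Kappa: gained ['A812W', 'D849S'] -> total ['A812W', 'D849S']
  At Zeta: gained ['E772C', 'Q22R'] -> total ['A812W', 'D849S', 'E772C', 'Q22R']
Mutations(Zeta) = ['A812W', 'D849S', 'E772C', 'Q22R']
Accumulating mutations along path to Alpha:
  At Iota: gained [] -> total []
  At Kappa: gained ['A812W', 'D849S'] -> total ['A812W', 'D849S']
  At Alpha: gained ['I91N', 'G51I'] -> total ['A812W', 'D849S', 'G51I', 'I91N']
Mutations(Alpha) = ['A812W', 'D849S', 'G51I', 'I91N']
Intersection: ['A812W', 'D849S', 'E772C', 'Q22R'] ∩ ['A812W', 'D849S', 'G51I', 'I91N'] = ['A812W', 'D849S']

Answer: A812W,D849S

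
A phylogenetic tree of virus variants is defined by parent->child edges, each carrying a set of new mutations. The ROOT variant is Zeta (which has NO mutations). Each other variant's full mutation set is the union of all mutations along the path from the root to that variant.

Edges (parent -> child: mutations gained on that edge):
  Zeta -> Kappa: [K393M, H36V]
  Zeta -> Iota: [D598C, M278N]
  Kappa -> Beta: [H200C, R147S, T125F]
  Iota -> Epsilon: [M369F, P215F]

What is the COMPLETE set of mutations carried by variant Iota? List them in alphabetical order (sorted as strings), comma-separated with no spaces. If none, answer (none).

At Zeta: gained [] -> total []
At Iota: gained ['D598C', 'M278N'] -> total ['D598C', 'M278N']

Answer: D598C,M278N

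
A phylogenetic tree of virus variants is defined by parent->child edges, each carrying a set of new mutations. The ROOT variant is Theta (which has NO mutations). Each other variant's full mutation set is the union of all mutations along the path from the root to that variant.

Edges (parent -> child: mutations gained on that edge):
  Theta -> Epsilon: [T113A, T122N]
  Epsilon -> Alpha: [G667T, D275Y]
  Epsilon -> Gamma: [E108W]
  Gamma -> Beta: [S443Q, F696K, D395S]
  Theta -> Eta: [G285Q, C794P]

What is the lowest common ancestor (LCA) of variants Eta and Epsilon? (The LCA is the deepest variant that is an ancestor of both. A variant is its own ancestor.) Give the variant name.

Answer: Theta

Derivation:
Path from root to Eta: Theta -> Eta
  ancestors of Eta: {Theta, Eta}
Path from root to Epsilon: Theta -> Epsilon
  ancestors of Epsilon: {Theta, Epsilon}
Common ancestors: {Theta}
Walk up from Epsilon: Epsilon (not in ancestors of Eta), Theta (in ancestors of Eta)
Deepest common ancestor (LCA) = Theta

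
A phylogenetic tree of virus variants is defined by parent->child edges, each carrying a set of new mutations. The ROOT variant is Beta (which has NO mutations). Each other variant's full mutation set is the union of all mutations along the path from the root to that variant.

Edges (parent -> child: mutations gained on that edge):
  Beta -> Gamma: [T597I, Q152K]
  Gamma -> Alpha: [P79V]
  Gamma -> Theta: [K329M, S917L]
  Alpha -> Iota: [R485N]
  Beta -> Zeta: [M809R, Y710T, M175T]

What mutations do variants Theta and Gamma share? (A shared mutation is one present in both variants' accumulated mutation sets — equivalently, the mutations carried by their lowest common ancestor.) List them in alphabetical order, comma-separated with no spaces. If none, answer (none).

Accumulating mutations along path to Theta:
  At Beta: gained [] -> total []
  At Gamma: gained ['T597I', 'Q152K'] -> total ['Q152K', 'T597I']
  At Theta: gained ['K329M', 'S917L'] -> total ['K329M', 'Q152K', 'S917L', 'T597I']
Mutations(Theta) = ['K329M', 'Q152K', 'S917L', 'T597I']
Accumulating mutations along path to Gamma:
  At Beta: gained [] -> total []
  At Gamma: gained ['T597I', 'Q152K'] -> total ['Q152K', 'T597I']
Mutations(Gamma) = ['Q152K', 'T597I']
Intersection: ['K329M', 'Q152K', 'S917L', 'T597I'] ∩ ['Q152K', 'T597I'] = ['Q152K', 'T597I']

Answer: Q152K,T597I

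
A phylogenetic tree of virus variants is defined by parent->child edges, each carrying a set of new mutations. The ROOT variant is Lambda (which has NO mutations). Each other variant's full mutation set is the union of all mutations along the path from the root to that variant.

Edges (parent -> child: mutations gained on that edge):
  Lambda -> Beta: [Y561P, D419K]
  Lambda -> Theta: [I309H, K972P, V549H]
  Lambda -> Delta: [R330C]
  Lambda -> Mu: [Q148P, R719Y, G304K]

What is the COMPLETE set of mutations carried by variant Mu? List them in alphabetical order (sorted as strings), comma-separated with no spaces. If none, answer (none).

At Lambda: gained [] -> total []
At Mu: gained ['Q148P', 'R719Y', 'G304K'] -> total ['G304K', 'Q148P', 'R719Y']

Answer: G304K,Q148P,R719Y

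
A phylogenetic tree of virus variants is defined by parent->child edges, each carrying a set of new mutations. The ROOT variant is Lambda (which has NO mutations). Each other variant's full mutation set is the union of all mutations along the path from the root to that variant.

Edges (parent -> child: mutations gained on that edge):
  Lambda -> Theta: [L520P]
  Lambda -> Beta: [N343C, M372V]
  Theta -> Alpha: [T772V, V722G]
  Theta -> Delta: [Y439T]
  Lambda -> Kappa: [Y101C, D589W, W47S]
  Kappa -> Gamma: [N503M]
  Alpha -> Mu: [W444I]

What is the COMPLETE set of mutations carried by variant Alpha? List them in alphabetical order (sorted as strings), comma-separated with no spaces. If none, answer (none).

At Lambda: gained [] -> total []
At Theta: gained ['L520P'] -> total ['L520P']
At Alpha: gained ['T772V', 'V722G'] -> total ['L520P', 'T772V', 'V722G']

Answer: L520P,T772V,V722G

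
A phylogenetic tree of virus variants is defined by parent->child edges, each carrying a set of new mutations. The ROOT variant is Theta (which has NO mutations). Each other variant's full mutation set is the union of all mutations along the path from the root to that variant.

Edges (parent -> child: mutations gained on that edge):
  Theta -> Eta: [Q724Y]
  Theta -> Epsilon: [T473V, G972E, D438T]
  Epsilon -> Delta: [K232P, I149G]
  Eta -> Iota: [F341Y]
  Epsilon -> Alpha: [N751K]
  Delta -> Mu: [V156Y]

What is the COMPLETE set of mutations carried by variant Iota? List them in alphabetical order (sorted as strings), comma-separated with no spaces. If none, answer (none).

At Theta: gained [] -> total []
At Eta: gained ['Q724Y'] -> total ['Q724Y']
At Iota: gained ['F341Y'] -> total ['F341Y', 'Q724Y']

Answer: F341Y,Q724Y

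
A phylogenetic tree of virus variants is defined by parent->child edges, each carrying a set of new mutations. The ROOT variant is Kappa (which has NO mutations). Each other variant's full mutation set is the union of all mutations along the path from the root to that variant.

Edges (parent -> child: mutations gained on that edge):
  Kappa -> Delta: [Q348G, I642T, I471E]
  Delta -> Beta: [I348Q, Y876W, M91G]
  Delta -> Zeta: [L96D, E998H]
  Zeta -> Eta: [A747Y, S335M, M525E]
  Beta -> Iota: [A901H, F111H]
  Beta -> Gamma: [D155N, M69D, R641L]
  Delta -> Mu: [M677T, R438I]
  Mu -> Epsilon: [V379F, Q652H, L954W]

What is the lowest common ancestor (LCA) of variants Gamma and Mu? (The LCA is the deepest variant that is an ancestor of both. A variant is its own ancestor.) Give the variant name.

Answer: Delta

Derivation:
Path from root to Gamma: Kappa -> Delta -> Beta -> Gamma
  ancestors of Gamma: {Kappa, Delta, Beta, Gamma}
Path from root to Mu: Kappa -> Delta -> Mu
  ancestors of Mu: {Kappa, Delta, Mu}
Common ancestors: {Kappa, Delta}
Walk up from Mu: Mu (not in ancestors of Gamma), Delta (in ancestors of Gamma), Kappa (in ancestors of Gamma)
Deepest common ancestor (LCA) = Delta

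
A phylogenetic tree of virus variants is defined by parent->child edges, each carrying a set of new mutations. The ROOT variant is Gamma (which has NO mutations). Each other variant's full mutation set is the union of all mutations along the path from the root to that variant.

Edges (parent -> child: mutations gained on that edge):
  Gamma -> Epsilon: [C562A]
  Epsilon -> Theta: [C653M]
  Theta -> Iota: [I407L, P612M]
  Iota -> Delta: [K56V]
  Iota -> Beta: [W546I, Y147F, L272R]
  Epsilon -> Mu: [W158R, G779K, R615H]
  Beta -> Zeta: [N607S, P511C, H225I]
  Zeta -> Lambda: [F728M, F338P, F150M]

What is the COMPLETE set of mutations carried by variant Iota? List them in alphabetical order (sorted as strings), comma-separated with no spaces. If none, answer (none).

Answer: C562A,C653M,I407L,P612M

Derivation:
At Gamma: gained [] -> total []
At Epsilon: gained ['C562A'] -> total ['C562A']
At Theta: gained ['C653M'] -> total ['C562A', 'C653M']
At Iota: gained ['I407L', 'P612M'] -> total ['C562A', 'C653M', 'I407L', 'P612M']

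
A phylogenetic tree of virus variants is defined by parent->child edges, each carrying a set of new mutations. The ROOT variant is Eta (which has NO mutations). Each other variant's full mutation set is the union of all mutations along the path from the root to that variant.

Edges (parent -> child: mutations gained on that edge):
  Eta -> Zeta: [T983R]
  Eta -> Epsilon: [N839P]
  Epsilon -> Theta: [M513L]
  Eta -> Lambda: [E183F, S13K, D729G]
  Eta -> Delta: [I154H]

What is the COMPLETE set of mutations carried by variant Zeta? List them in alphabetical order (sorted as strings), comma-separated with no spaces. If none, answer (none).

Answer: T983R

Derivation:
At Eta: gained [] -> total []
At Zeta: gained ['T983R'] -> total ['T983R']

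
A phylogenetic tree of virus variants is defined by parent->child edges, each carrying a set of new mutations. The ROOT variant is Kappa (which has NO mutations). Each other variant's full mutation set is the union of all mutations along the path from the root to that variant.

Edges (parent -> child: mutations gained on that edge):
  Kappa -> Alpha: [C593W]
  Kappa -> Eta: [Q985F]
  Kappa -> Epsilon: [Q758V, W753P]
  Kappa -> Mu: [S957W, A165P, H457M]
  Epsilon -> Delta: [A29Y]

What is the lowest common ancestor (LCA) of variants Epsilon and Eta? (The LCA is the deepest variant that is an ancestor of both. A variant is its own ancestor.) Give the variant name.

Path from root to Epsilon: Kappa -> Epsilon
  ancestors of Epsilon: {Kappa, Epsilon}
Path from root to Eta: Kappa -> Eta
  ancestors of Eta: {Kappa, Eta}
Common ancestors: {Kappa}
Walk up from Eta: Eta (not in ancestors of Epsilon), Kappa (in ancestors of Epsilon)
Deepest common ancestor (LCA) = Kappa

Answer: Kappa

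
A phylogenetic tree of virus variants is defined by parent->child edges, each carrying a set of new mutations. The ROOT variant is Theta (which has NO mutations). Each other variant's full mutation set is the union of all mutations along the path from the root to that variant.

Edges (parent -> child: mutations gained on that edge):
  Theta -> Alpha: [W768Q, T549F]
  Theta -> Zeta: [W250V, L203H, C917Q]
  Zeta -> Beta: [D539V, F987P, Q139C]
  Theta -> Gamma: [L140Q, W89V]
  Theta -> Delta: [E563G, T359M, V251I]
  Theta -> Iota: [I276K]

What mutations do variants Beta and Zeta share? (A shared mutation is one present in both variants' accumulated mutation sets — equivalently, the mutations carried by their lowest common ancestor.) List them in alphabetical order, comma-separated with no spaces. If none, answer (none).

Accumulating mutations along path to Beta:
  At Theta: gained [] -> total []
  At Zeta: gained ['W250V', 'L203H', 'C917Q'] -> total ['C917Q', 'L203H', 'W250V']
  At Beta: gained ['D539V', 'F987P', 'Q139C'] -> total ['C917Q', 'D539V', 'F987P', 'L203H', 'Q139C', 'W250V']
Mutations(Beta) = ['C917Q', 'D539V', 'F987P', 'L203H', 'Q139C', 'W250V']
Accumulating mutations along path to Zeta:
  At Theta: gained [] -> total []
  At Zeta: gained ['W250V', 'L203H', 'C917Q'] -> total ['C917Q', 'L203H', 'W250V']
Mutations(Zeta) = ['C917Q', 'L203H', 'W250V']
Intersection: ['C917Q', 'D539V', 'F987P', 'L203H', 'Q139C', 'W250V'] ∩ ['C917Q', 'L203H', 'W250V'] = ['C917Q', 'L203H', 'W250V']

Answer: C917Q,L203H,W250V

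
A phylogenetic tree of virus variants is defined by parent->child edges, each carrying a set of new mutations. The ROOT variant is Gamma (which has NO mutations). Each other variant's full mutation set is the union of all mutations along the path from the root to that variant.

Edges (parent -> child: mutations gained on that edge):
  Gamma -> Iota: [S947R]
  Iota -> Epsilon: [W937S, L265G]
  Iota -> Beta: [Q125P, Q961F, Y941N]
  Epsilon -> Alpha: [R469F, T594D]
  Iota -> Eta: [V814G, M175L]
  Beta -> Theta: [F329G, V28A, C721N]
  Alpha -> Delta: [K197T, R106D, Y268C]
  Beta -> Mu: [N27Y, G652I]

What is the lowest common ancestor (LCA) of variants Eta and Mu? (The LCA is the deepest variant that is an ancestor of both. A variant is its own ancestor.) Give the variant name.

Path from root to Eta: Gamma -> Iota -> Eta
  ancestors of Eta: {Gamma, Iota, Eta}
Path from root to Mu: Gamma -> Iota -> Beta -> Mu
  ancestors of Mu: {Gamma, Iota, Beta, Mu}
Common ancestors: {Gamma, Iota}
Walk up from Mu: Mu (not in ancestors of Eta), Beta (not in ancestors of Eta), Iota (in ancestors of Eta), Gamma (in ancestors of Eta)
Deepest common ancestor (LCA) = Iota

Answer: Iota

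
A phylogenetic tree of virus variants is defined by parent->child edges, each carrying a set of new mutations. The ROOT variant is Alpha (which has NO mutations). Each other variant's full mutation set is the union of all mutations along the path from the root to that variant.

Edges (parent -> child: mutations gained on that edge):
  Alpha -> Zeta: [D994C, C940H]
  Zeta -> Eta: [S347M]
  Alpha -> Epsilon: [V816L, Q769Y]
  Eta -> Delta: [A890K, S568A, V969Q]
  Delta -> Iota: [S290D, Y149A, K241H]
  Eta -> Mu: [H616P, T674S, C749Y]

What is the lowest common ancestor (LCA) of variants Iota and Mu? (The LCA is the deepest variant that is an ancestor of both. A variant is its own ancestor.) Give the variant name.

Answer: Eta

Derivation:
Path from root to Iota: Alpha -> Zeta -> Eta -> Delta -> Iota
  ancestors of Iota: {Alpha, Zeta, Eta, Delta, Iota}
Path from root to Mu: Alpha -> Zeta -> Eta -> Mu
  ancestors of Mu: {Alpha, Zeta, Eta, Mu}
Common ancestors: {Alpha, Zeta, Eta}
Walk up from Mu: Mu (not in ancestors of Iota), Eta (in ancestors of Iota), Zeta (in ancestors of Iota), Alpha (in ancestors of Iota)
Deepest common ancestor (LCA) = Eta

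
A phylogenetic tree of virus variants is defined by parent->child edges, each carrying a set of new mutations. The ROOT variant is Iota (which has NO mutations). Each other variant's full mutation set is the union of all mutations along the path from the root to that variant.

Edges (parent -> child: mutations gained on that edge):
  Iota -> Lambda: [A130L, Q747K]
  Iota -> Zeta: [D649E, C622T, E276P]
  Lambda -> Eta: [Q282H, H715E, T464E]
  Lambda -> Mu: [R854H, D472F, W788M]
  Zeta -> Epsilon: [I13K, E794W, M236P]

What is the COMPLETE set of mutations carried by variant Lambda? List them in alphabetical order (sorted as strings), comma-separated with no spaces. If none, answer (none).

Answer: A130L,Q747K

Derivation:
At Iota: gained [] -> total []
At Lambda: gained ['A130L', 'Q747K'] -> total ['A130L', 'Q747K']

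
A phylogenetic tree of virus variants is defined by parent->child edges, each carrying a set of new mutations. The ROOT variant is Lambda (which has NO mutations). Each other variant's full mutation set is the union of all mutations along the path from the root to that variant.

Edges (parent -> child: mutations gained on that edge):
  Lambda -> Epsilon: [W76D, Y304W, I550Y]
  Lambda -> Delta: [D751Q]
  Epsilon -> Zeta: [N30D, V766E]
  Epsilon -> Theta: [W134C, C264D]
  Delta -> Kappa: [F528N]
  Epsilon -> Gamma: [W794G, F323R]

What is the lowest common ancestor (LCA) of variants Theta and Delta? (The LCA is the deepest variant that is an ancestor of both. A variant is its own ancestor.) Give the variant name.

Answer: Lambda

Derivation:
Path from root to Theta: Lambda -> Epsilon -> Theta
  ancestors of Theta: {Lambda, Epsilon, Theta}
Path from root to Delta: Lambda -> Delta
  ancestors of Delta: {Lambda, Delta}
Common ancestors: {Lambda}
Walk up from Delta: Delta (not in ancestors of Theta), Lambda (in ancestors of Theta)
Deepest common ancestor (LCA) = Lambda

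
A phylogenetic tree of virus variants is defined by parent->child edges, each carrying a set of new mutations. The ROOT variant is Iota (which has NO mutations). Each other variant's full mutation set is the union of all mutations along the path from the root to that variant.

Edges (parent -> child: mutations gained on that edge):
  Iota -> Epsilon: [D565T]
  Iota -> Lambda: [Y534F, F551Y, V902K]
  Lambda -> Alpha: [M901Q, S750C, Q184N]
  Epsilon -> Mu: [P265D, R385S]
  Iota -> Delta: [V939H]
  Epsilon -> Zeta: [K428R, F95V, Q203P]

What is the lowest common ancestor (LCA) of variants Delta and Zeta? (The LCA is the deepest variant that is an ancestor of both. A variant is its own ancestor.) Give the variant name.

Path from root to Delta: Iota -> Delta
  ancestors of Delta: {Iota, Delta}
Path from root to Zeta: Iota -> Epsilon -> Zeta
  ancestors of Zeta: {Iota, Epsilon, Zeta}
Common ancestors: {Iota}
Walk up from Zeta: Zeta (not in ancestors of Delta), Epsilon (not in ancestors of Delta), Iota (in ancestors of Delta)
Deepest common ancestor (LCA) = Iota

Answer: Iota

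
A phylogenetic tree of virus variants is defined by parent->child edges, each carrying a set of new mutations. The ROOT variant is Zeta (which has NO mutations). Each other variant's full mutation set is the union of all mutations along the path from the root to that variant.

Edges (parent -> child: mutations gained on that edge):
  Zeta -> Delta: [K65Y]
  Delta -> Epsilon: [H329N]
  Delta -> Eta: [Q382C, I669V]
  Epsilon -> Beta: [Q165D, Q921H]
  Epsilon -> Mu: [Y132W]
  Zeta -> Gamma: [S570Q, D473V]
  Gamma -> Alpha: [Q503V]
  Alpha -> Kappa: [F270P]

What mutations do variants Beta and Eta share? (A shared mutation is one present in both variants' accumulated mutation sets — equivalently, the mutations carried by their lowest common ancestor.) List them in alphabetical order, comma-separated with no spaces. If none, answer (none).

Answer: K65Y

Derivation:
Accumulating mutations along path to Beta:
  At Zeta: gained [] -> total []
  At Delta: gained ['K65Y'] -> total ['K65Y']
  At Epsilon: gained ['H329N'] -> total ['H329N', 'K65Y']
  At Beta: gained ['Q165D', 'Q921H'] -> total ['H329N', 'K65Y', 'Q165D', 'Q921H']
Mutations(Beta) = ['H329N', 'K65Y', 'Q165D', 'Q921H']
Accumulating mutations along path to Eta:
  At Zeta: gained [] -> total []
  At Delta: gained ['K65Y'] -> total ['K65Y']
  At Eta: gained ['Q382C', 'I669V'] -> total ['I669V', 'K65Y', 'Q382C']
Mutations(Eta) = ['I669V', 'K65Y', 'Q382C']
Intersection: ['H329N', 'K65Y', 'Q165D', 'Q921H'] ∩ ['I669V', 'K65Y', 'Q382C'] = ['K65Y']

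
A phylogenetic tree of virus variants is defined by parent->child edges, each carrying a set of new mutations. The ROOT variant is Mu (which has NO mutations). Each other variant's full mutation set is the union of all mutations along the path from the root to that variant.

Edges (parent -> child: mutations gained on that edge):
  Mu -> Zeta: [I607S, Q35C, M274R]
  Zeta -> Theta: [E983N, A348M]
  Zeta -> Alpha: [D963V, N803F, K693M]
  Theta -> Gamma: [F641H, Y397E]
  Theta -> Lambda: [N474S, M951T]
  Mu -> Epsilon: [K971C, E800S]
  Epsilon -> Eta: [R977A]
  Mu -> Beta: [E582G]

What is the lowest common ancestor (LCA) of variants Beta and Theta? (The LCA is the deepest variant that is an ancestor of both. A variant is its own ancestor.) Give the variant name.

Path from root to Beta: Mu -> Beta
  ancestors of Beta: {Mu, Beta}
Path from root to Theta: Mu -> Zeta -> Theta
  ancestors of Theta: {Mu, Zeta, Theta}
Common ancestors: {Mu}
Walk up from Theta: Theta (not in ancestors of Beta), Zeta (not in ancestors of Beta), Mu (in ancestors of Beta)
Deepest common ancestor (LCA) = Mu

Answer: Mu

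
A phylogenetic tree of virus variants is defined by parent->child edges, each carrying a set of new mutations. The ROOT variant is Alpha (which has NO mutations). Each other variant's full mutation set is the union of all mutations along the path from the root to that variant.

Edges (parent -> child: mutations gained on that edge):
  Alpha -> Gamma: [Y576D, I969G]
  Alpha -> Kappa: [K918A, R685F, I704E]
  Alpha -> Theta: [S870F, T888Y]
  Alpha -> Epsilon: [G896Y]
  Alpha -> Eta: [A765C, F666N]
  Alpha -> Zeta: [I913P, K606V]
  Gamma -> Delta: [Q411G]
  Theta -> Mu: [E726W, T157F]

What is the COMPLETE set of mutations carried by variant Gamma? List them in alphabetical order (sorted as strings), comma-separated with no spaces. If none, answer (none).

At Alpha: gained [] -> total []
At Gamma: gained ['Y576D', 'I969G'] -> total ['I969G', 'Y576D']

Answer: I969G,Y576D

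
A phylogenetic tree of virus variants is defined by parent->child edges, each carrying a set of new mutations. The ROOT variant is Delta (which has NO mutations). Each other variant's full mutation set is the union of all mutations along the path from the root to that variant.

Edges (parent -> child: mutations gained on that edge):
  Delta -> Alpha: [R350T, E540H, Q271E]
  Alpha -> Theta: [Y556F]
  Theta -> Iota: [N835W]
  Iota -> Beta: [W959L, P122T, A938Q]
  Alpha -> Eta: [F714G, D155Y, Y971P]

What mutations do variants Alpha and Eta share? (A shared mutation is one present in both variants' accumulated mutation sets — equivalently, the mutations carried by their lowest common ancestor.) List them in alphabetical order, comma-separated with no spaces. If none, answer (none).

Answer: E540H,Q271E,R350T

Derivation:
Accumulating mutations along path to Alpha:
  At Delta: gained [] -> total []
  At Alpha: gained ['R350T', 'E540H', 'Q271E'] -> total ['E540H', 'Q271E', 'R350T']
Mutations(Alpha) = ['E540H', 'Q271E', 'R350T']
Accumulating mutations along path to Eta:
  At Delta: gained [] -> total []
  At Alpha: gained ['R350T', 'E540H', 'Q271E'] -> total ['E540H', 'Q271E', 'R350T']
  At Eta: gained ['F714G', 'D155Y', 'Y971P'] -> total ['D155Y', 'E540H', 'F714G', 'Q271E', 'R350T', 'Y971P']
Mutations(Eta) = ['D155Y', 'E540H', 'F714G', 'Q271E', 'R350T', 'Y971P']
Intersection: ['E540H', 'Q271E', 'R350T'] ∩ ['D155Y', 'E540H', 'F714G', 'Q271E', 'R350T', 'Y971P'] = ['E540H', 'Q271E', 'R350T']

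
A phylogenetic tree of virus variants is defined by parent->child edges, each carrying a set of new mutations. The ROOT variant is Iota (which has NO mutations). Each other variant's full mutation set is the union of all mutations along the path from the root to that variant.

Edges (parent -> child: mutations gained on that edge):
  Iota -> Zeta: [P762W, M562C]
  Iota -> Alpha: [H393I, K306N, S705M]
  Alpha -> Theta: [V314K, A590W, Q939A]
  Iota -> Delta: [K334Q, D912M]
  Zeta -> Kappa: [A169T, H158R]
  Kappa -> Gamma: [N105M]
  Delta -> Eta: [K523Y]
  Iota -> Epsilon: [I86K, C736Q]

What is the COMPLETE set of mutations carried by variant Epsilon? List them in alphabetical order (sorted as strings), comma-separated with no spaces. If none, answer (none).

Answer: C736Q,I86K

Derivation:
At Iota: gained [] -> total []
At Epsilon: gained ['I86K', 'C736Q'] -> total ['C736Q', 'I86K']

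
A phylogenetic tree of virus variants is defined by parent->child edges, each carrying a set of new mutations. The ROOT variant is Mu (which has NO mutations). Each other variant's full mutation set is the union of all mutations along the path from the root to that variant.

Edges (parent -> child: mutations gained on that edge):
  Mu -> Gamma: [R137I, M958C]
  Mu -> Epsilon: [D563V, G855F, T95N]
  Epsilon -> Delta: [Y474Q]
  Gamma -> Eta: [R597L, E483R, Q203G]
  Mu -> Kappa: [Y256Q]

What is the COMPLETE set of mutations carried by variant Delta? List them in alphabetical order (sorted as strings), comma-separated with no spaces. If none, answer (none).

At Mu: gained [] -> total []
At Epsilon: gained ['D563V', 'G855F', 'T95N'] -> total ['D563V', 'G855F', 'T95N']
At Delta: gained ['Y474Q'] -> total ['D563V', 'G855F', 'T95N', 'Y474Q']

Answer: D563V,G855F,T95N,Y474Q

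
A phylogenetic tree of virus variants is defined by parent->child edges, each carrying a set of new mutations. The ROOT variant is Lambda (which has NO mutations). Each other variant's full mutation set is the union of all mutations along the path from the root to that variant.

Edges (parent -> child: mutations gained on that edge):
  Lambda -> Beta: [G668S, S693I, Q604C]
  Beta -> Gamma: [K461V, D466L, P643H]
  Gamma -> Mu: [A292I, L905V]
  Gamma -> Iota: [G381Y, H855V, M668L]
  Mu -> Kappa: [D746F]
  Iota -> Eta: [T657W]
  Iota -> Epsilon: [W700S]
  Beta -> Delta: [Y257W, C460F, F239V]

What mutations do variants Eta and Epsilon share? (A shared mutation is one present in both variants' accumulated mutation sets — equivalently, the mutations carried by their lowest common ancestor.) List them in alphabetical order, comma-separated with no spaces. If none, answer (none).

Answer: D466L,G381Y,G668S,H855V,K461V,M668L,P643H,Q604C,S693I

Derivation:
Accumulating mutations along path to Eta:
  At Lambda: gained [] -> total []
  At Beta: gained ['G668S', 'S693I', 'Q604C'] -> total ['G668S', 'Q604C', 'S693I']
  At Gamma: gained ['K461V', 'D466L', 'P643H'] -> total ['D466L', 'G668S', 'K461V', 'P643H', 'Q604C', 'S693I']
  At Iota: gained ['G381Y', 'H855V', 'M668L'] -> total ['D466L', 'G381Y', 'G668S', 'H855V', 'K461V', 'M668L', 'P643H', 'Q604C', 'S693I']
  At Eta: gained ['T657W'] -> total ['D466L', 'G381Y', 'G668S', 'H855V', 'K461V', 'M668L', 'P643H', 'Q604C', 'S693I', 'T657W']
Mutations(Eta) = ['D466L', 'G381Y', 'G668S', 'H855V', 'K461V', 'M668L', 'P643H', 'Q604C', 'S693I', 'T657W']
Accumulating mutations along path to Epsilon:
  At Lambda: gained [] -> total []
  At Beta: gained ['G668S', 'S693I', 'Q604C'] -> total ['G668S', 'Q604C', 'S693I']
  At Gamma: gained ['K461V', 'D466L', 'P643H'] -> total ['D466L', 'G668S', 'K461V', 'P643H', 'Q604C', 'S693I']
  At Iota: gained ['G381Y', 'H855V', 'M668L'] -> total ['D466L', 'G381Y', 'G668S', 'H855V', 'K461V', 'M668L', 'P643H', 'Q604C', 'S693I']
  At Epsilon: gained ['W700S'] -> total ['D466L', 'G381Y', 'G668S', 'H855V', 'K461V', 'M668L', 'P643H', 'Q604C', 'S693I', 'W700S']
Mutations(Epsilon) = ['D466L', 'G381Y', 'G668S', 'H855V', 'K461V', 'M668L', 'P643H', 'Q604C', 'S693I', 'W700S']
Intersection: ['D466L', 'G381Y', 'G668S', 'H855V', 'K461V', 'M668L', 'P643H', 'Q604C', 'S693I', 'T657W'] ∩ ['D466L', 'G381Y', 'G668S', 'H855V', 'K461V', 'M668L', 'P643H', 'Q604C', 'S693I', 'W700S'] = ['D466L', 'G381Y', 'G668S', 'H855V', 'K461V', 'M668L', 'P643H', 'Q604C', 'S693I']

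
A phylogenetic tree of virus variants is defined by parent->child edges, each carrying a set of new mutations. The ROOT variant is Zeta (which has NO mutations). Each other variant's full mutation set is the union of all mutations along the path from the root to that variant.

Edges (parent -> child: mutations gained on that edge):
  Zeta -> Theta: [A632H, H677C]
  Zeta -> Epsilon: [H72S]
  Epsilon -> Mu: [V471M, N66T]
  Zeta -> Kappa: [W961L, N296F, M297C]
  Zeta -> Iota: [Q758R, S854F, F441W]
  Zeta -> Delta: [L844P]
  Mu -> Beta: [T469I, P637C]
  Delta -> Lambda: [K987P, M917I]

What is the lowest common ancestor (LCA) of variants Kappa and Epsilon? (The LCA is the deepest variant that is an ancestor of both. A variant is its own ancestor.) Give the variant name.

Answer: Zeta

Derivation:
Path from root to Kappa: Zeta -> Kappa
  ancestors of Kappa: {Zeta, Kappa}
Path from root to Epsilon: Zeta -> Epsilon
  ancestors of Epsilon: {Zeta, Epsilon}
Common ancestors: {Zeta}
Walk up from Epsilon: Epsilon (not in ancestors of Kappa), Zeta (in ancestors of Kappa)
Deepest common ancestor (LCA) = Zeta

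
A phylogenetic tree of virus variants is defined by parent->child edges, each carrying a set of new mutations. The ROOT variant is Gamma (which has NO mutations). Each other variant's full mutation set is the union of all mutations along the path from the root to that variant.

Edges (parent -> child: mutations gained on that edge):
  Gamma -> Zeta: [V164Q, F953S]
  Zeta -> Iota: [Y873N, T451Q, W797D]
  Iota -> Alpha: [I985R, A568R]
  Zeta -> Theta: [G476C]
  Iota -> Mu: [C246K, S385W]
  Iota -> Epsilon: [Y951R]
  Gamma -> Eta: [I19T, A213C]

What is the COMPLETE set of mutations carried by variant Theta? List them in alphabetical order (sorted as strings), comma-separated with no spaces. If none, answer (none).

At Gamma: gained [] -> total []
At Zeta: gained ['V164Q', 'F953S'] -> total ['F953S', 'V164Q']
At Theta: gained ['G476C'] -> total ['F953S', 'G476C', 'V164Q']

Answer: F953S,G476C,V164Q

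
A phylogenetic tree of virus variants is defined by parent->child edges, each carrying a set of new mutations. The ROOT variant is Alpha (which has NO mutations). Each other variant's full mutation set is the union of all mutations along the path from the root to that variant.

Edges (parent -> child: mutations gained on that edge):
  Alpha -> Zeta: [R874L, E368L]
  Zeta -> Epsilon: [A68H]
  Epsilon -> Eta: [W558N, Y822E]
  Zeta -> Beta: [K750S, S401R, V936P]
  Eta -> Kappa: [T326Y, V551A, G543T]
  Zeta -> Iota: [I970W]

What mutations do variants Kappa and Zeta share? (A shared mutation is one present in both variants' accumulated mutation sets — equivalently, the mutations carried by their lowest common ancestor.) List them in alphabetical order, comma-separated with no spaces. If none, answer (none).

Accumulating mutations along path to Kappa:
  At Alpha: gained [] -> total []
  At Zeta: gained ['R874L', 'E368L'] -> total ['E368L', 'R874L']
  At Epsilon: gained ['A68H'] -> total ['A68H', 'E368L', 'R874L']
  At Eta: gained ['W558N', 'Y822E'] -> total ['A68H', 'E368L', 'R874L', 'W558N', 'Y822E']
  At Kappa: gained ['T326Y', 'V551A', 'G543T'] -> total ['A68H', 'E368L', 'G543T', 'R874L', 'T326Y', 'V551A', 'W558N', 'Y822E']
Mutations(Kappa) = ['A68H', 'E368L', 'G543T', 'R874L', 'T326Y', 'V551A', 'W558N', 'Y822E']
Accumulating mutations along path to Zeta:
  At Alpha: gained [] -> total []
  At Zeta: gained ['R874L', 'E368L'] -> total ['E368L', 'R874L']
Mutations(Zeta) = ['E368L', 'R874L']
Intersection: ['A68H', 'E368L', 'G543T', 'R874L', 'T326Y', 'V551A', 'W558N', 'Y822E'] ∩ ['E368L', 'R874L'] = ['E368L', 'R874L']

Answer: E368L,R874L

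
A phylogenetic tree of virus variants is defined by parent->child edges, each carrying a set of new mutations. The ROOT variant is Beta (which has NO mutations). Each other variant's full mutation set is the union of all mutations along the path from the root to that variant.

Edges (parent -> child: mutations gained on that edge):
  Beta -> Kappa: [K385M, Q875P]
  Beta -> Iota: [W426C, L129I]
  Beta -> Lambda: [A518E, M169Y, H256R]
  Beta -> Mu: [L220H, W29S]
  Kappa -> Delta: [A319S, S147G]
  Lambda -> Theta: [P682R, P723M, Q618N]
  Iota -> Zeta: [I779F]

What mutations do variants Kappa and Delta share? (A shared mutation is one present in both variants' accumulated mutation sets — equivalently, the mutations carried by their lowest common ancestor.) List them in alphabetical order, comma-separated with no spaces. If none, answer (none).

Accumulating mutations along path to Kappa:
  At Beta: gained [] -> total []
  At Kappa: gained ['K385M', 'Q875P'] -> total ['K385M', 'Q875P']
Mutations(Kappa) = ['K385M', 'Q875P']
Accumulating mutations along path to Delta:
  At Beta: gained [] -> total []
  At Kappa: gained ['K385M', 'Q875P'] -> total ['K385M', 'Q875P']
  At Delta: gained ['A319S', 'S147G'] -> total ['A319S', 'K385M', 'Q875P', 'S147G']
Mutations(Delta) = ['A319S', 'K385M', 'Q875P', 'S147G']
Intersection: ['K385M', 'Q875P'] ∩ ['A319S', 'K385M', 'Q875P', 'S147G'] = ['K385M', 'Q875P']

Answer: K385M,Q875P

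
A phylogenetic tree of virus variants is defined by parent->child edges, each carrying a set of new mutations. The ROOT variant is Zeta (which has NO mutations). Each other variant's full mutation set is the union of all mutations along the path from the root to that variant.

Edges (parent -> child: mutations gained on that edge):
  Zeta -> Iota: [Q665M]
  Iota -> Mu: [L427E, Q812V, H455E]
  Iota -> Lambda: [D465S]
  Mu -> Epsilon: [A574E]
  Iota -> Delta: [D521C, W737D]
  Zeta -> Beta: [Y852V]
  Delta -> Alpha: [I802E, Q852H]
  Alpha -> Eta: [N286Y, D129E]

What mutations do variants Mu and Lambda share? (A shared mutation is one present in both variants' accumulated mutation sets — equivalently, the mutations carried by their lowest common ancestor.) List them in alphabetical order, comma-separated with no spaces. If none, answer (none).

Accumulating mutations along path to Mu:
  At Zeta: gained [] -> total []
  At Iota: gained ['Q665M'] -> total ['Q665M']
  At Mu: gained ['L427E', 'Q812V', 'H455E'] -> total ['H455E', 'L427E', 'Q665M', 'Q812V']
Mutations(Mu) = ['H455E', 'L427E', 'Q665M', 'Q812V']
Accumulating mutations along path to Lambda:
  At Zeta: gained [] -> total []
  At Iota: gained ['Q665M'] -> total ['Q665M']
  At Lambda: gained ['D465S'] -> total ['D465S', 'Q665M']
Mutations(Lambda) = ['D465S', 'Q665M']
Intersection: ['H455E', 'L427E', 'Q665M', 'Q812V'] ∩ ['D465S', 'Q665M'] = ['Q665M']

Answer: Q665M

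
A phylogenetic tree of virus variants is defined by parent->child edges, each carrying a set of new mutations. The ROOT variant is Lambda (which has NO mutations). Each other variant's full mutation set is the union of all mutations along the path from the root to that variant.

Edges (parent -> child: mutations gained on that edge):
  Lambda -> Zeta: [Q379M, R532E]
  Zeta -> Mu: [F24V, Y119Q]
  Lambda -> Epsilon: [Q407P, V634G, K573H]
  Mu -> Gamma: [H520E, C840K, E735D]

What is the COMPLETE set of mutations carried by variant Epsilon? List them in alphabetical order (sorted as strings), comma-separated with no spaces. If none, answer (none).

Answer: K573H,Q407P,V634G

Derivation:
At Lambda: gained [] -> total []
At Epsilon: gained ['Q407P', 'V634G', 'K573H'] -> total ['K573H', 'Q407P', 'V634G']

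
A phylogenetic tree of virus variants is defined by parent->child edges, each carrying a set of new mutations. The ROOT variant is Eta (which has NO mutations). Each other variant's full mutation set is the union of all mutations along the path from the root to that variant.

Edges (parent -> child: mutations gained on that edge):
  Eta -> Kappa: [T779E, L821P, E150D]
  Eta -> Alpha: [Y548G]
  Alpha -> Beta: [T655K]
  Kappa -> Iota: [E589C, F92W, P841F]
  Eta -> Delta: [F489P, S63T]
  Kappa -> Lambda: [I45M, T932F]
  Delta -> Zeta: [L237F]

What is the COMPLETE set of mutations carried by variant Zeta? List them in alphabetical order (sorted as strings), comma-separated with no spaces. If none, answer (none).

At Eta: gained [] -> total []
At Delta: gained ['F489P', 'S63T'] -> total ['F489P', 'S63T']
At Zeta: gained ['L237F'] -> total ['F489P', 'L237F', 'S63T']

Answer: F489P,L237F,S63T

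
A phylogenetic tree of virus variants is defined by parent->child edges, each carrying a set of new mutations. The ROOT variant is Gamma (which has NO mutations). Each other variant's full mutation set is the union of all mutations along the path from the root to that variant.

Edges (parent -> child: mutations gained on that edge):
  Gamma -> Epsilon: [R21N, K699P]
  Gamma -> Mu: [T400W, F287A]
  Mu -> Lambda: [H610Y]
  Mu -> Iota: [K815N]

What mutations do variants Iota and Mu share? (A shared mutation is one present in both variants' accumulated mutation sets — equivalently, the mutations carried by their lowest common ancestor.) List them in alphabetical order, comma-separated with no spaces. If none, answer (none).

Answer: F287A,T400W

Derivation:
Accumulating mutations along path to Iota:
  At Gamma: gained [] -> total []
  At Mu: gained ['T400W', 'F287A'] -> total ['F287A', 'T400W']
  At Iota: gained ['K815N'] -> total ['F287A', 'K815N', 'T400W']
Mutations(Iota) = ['F287A', 'K815N', 'T400W']
Accumulating mutations along path to Mu:
  At Gamma: gained [] -> total []
  At Mu: gained ['T400W', 'F287A'] -> total ['F287A', 'T400W']
Mutations(Mu) = ['F287A', 'T400W']
Intersection: ['F287A', 'K815N', 'T400W'] ∩ ['F287A', 'T400W'] = ['F287A', 'T400W']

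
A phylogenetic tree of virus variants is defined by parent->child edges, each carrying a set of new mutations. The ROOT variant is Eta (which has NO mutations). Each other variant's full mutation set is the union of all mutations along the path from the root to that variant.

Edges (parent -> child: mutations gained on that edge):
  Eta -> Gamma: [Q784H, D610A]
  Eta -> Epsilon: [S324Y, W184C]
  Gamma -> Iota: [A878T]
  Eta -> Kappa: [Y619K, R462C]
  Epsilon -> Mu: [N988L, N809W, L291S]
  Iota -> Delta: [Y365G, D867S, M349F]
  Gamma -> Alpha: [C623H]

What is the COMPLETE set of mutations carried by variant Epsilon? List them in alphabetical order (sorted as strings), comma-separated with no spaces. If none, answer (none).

At Eta: gained [] -> total []
At Epsilon: gained ['S324Y', 'W184C'] -> total ['S324Y', 'W184C']

Answer: S324Y,W184C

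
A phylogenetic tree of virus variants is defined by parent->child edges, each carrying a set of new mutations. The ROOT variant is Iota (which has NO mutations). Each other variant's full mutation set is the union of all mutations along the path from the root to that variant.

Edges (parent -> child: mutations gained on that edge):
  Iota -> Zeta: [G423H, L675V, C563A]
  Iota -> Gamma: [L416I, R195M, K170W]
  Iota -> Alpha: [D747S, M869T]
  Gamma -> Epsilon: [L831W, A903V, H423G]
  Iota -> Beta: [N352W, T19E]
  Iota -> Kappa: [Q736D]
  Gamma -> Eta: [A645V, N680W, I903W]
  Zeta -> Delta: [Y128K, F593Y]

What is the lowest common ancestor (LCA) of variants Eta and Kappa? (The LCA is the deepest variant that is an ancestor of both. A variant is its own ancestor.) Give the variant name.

Answer: Iota

Derivation:
Path from root to Eta: Iota -> Gamma -> Eta
  ancestors of Eta: {Iota, Gamma, Eta}
Path from root to Kappa: Iota -> Kappa
  ancestors of Kappa: {Iota, Kappa}
Common ancestors: {Iota}
Walk up from Kappa: Kappa (not in ancestors of Eta), Iota (in ancestors of Eta)
Deepest common ancestor (LCA) = Iota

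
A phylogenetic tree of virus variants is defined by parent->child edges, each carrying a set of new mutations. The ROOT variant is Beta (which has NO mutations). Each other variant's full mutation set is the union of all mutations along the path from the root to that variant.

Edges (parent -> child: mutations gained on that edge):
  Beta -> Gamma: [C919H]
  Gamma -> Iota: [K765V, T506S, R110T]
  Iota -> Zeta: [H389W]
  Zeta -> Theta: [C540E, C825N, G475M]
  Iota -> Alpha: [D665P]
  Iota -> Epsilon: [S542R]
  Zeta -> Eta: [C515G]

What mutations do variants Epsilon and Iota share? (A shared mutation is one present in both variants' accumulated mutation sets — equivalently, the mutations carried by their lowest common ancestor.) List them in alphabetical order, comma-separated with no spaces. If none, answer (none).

Answer: C919H,K765V,R110T,T506S

Derivation:
Accumulating mutations along path to Epsilon:
  At Beta: gained [] -> total []
  At Gamma: gained ['C919H'] -> total ['C919H']
  At Iota: gained ['K765V', 'T506S', 'R110T'] -> total ['C919H', 'K765V', 'R110T', 'T506S']
  At Epsilon: gained ['S542R'] -> total ['C919H', 'K765V', 'R110T', 'S542R', 'T506S']
Mutations(Epsilon) = ['C919H', 'K765V', 'R110T', 'S542R', 'T506S']
Accumulating mutations along path to Iota:
  At Beta: gained [] -> total []
  At Gamma: gained ['C919H'] -> total ['C919H']
  At Iota: gained ['K765V', 'T506S', 'R110T'] -> total ['C919H', 'K765V', 'R110T', 'T506S']
Mutations(Iota) = ['C919H', 'K765V', 'R110T', 'T506S']
Intersection: ['C919H', 'K765V', 'R110T', 'S542R', 'T506S'] ∩ ['C919H', 'K765V', 'R110T', 'T506S'] = ['C919H', 'K765V', 'R110T', 'T506S']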